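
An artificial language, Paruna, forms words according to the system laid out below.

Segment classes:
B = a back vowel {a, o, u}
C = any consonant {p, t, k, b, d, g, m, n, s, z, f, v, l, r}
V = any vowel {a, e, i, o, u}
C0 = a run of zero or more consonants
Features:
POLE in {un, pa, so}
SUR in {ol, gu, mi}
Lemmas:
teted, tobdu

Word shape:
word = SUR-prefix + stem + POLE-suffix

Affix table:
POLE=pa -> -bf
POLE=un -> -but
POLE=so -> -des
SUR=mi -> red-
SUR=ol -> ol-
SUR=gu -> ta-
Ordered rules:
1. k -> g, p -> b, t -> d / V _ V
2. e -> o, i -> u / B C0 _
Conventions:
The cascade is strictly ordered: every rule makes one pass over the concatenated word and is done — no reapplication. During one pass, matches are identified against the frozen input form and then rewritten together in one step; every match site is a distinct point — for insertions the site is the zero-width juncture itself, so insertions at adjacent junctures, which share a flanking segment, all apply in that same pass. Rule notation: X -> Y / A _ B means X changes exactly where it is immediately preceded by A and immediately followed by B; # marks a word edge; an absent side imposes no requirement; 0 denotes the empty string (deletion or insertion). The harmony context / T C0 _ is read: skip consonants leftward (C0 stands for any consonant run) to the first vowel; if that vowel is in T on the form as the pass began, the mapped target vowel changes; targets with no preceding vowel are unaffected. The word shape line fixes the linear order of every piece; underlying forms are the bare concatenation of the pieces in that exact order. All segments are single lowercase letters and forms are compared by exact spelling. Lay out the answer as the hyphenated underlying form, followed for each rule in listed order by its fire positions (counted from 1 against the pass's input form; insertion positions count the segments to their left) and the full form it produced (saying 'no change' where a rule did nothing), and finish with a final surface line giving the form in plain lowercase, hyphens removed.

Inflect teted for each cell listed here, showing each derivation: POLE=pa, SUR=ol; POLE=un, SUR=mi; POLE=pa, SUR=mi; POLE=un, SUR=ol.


cell POLE=pa, SUR=ol:
underlying: ol-teted-bf
1. k -> g, p -> b, t -> d / V _ V: fires at position(s) 5: oltededbf
2. e -> o, i -> u / B C0 _: fires at position(s) 4: oltodedbf
surface: oltodedbf

cell POLE=un, SUR=mi:
underlying: red-teted-but
1. k -> g, p -> b, t -> d / V _ V: fires at position(s) 6: redtededbut
2. e -> o, i -> u / B C0 _: no change
surface: redtededbut

cell POLE=pa, SUR=mi:
underlying: red-teted-bf
1. k -> g, p -> b, t -> d / V _ V: fires at position(s) 6: redtededbf
2. e -> o, i -> u / B C0 _: no change
surface: redtededbf

cell POLE=un, SUR=ol:
underlying: ol-teted-but
1. k -> g, p -> b, t -> d / V _ V: fires at position(s) 5: oltededbut
2. e -> o, i -> u / B C0 _: fires at position(s) 4: oltodedbut
surface: oltodedbut


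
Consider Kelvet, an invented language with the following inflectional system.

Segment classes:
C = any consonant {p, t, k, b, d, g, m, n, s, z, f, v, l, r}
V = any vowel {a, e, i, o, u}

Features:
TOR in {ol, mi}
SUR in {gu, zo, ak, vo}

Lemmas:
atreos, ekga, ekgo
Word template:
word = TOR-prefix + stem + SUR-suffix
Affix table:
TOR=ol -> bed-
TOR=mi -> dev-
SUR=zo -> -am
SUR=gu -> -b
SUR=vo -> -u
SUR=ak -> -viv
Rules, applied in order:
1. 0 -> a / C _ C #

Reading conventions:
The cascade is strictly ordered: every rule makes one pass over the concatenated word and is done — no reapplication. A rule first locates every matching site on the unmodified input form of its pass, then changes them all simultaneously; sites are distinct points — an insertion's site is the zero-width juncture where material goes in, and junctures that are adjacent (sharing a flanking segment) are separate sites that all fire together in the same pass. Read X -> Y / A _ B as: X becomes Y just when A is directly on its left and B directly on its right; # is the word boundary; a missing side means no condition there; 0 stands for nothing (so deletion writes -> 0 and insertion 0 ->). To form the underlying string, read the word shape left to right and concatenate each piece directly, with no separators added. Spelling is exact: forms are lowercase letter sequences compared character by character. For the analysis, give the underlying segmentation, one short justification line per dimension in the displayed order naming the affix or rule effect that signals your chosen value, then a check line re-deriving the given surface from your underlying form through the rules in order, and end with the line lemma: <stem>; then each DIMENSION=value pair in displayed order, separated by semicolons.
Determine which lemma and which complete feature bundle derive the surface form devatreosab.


underlying: dev-atreos-b
TOR=mi - signalled by the affix dev-
SUR=gu - signalled by the affix -b
check: devatreosb -> devatreosab
lemma: atreos; TOR=mi; SUR=gu


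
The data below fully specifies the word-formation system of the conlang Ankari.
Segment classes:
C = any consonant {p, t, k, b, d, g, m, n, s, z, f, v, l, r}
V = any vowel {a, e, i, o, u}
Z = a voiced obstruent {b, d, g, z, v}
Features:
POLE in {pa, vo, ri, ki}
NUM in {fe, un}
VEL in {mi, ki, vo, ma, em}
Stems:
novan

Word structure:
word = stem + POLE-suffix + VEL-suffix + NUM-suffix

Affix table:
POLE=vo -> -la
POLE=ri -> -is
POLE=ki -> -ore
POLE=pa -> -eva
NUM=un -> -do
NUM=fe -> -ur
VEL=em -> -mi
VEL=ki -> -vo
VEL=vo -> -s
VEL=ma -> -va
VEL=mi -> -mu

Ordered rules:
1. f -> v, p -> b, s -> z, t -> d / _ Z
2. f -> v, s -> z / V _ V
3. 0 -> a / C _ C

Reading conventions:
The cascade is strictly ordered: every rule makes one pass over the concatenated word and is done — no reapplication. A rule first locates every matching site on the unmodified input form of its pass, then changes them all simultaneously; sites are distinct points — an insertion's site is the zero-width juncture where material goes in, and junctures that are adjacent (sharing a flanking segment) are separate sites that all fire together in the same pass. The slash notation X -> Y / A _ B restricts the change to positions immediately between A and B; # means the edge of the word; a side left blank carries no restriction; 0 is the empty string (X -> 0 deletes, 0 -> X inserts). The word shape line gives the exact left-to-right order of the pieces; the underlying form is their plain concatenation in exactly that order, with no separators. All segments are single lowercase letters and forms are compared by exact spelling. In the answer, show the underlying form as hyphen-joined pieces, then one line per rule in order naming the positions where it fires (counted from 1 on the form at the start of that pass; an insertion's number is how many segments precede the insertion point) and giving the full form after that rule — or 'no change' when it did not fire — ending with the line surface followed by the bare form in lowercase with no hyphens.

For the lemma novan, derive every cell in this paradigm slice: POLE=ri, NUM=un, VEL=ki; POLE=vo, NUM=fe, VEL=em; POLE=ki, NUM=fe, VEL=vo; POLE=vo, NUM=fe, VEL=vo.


cell POLE=ri, NUM=un, VEL=ki:
underlying: novan-is-vo-do
1. f -> v, p -> b, s -> z, t -> d / _ Z: fires at position(s) 7: novanizvodo
2. f -> v, s -> z / V _ V: no change
3. 0 -> a / C _ C: inserts after position(s) 7: novanizavodo
surface: novanizavodo

cell POLE=vo, NUM=fe, VEL=em:
underlying: novan-la-mi-ur
1. f -> v, p -> b, s -> z, t -> d / _ Z: no change
2. f -> v, s -> z / V _ V: no change
3. 0 -> a / C _ C: inserts after position(s) 5: novanalamiur
surface: novanalamiur

cell POLE=ki, NUM=fe, VEL=vo:
underlying: novan-ore-s-ur
1. f -> v, p -> b, s -> z, t -> d / _ Z: no change
2. f -> v, s -> z / V _ V: fires at position(s) 9: novanorezur
3. 0 -> a / C _ C: no change
surface: novanorezur

cell POLE=vo, NUM=fe, VEL=vo:
underlying: novan-la-s-ur
1. f -> v, p -> b, s -> z, t -> d / _ Z: no change
2. f -> v, s -> z / V _ V: fires at position(s) 8: novanlazur
3. 0 -> a / C _ C: inserts after position(s) 5: novanalazur
surface: novanalazur


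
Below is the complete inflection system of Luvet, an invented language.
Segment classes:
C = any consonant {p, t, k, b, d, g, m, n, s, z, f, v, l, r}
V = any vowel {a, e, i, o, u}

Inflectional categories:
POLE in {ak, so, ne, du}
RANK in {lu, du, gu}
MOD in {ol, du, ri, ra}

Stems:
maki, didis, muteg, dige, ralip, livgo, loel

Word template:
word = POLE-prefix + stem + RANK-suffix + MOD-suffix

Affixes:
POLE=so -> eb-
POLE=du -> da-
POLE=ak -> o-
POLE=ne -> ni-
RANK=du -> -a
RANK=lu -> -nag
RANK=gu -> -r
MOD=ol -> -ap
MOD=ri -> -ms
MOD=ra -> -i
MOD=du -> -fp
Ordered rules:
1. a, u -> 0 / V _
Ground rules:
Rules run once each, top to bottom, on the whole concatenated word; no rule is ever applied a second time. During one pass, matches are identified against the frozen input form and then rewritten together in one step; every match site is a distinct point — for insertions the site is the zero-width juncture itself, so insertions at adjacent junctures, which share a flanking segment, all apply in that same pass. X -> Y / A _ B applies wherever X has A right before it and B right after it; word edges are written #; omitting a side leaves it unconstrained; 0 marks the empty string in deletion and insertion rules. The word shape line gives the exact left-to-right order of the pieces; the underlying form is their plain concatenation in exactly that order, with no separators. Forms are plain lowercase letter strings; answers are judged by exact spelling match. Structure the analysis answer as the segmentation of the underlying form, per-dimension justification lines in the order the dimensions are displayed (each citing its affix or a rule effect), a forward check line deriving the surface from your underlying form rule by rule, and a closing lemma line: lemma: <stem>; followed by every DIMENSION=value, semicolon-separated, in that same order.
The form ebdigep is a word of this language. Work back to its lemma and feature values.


underlying: eb-dige-a-ap
POLE=so - signalled by the affix eb-
RANK=du - signalled by the affix -a
MOD=ol - signalled by the affix -ap
check: ebdigeaap -> ebdigep
lemma: dige; POLE=so; RANK=du; MOD=ol


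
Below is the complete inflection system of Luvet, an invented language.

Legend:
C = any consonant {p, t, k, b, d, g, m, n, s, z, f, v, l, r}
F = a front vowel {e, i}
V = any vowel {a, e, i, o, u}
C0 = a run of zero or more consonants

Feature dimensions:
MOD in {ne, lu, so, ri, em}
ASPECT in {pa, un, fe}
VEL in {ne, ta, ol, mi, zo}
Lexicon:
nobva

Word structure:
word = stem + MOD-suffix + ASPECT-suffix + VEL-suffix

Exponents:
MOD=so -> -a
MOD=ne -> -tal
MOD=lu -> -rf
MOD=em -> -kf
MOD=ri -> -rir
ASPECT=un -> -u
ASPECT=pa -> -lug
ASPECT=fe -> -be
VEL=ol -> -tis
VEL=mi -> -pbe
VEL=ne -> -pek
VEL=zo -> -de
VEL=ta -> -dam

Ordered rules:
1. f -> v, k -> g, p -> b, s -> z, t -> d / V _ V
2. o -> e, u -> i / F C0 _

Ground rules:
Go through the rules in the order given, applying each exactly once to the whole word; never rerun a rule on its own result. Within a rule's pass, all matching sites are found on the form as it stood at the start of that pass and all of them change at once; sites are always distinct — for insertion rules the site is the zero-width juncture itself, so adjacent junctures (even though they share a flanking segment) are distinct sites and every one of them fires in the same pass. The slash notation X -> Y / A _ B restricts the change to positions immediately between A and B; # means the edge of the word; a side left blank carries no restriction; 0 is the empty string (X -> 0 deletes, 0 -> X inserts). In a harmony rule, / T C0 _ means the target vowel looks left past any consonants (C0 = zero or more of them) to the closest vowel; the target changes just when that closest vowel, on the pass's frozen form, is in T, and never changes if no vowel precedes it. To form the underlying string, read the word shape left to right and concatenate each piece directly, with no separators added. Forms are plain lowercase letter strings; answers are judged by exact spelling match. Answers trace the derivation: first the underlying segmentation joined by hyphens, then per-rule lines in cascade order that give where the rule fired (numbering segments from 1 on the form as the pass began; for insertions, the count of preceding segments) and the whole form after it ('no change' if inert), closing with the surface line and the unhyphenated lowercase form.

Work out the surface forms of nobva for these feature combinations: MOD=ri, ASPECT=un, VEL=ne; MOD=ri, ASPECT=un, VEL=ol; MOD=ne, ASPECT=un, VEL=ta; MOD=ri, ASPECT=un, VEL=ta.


cell MOD=ri, ASPECT=un, VEL=ne:
underlying: nobva-rir-u-pek
1. f -> v, k -> g, p -> b, s -> z, t -> d / V _ V: fires at position(s) 10: nobvarirubek
2. o -> e, u -> i / F C0 _: fires at position(s) 9: nobvariribek
surface: nobvariribek

cell MOD=ri, ASPECT=un, VEL=ol:
underlying: nobva-rir-u-tis
1. f -> v, k -> g, p -> b, s -> z, t -> d / V _ V: fires at position(s) 10: nobvarirudis
2. o -> e, u -> i / F C0 _: fires at position(s) 9: nobvariridis
surface: nobvariridis

cell MOD=ne, ASPECT=un, VEL=ta:
underlying: nobva-tal-u-dam
1. f -> v, k -> g, p -> b, s -> z, t -> d / V _ V: fires at position(s) 6: nobvadaludam
2. o -> e, u -> i / F C0 _: no change
surface: nobvadaludam

cell MOD=ri, ASPECT=un, VEL=ta:
underlying: nobva-rir-u-dam
1. f -> v, k -> g, p -> b, s -> z, t -> d / V _ V: no change
2. o -> e, u -> i / F C0 _: fires at position(s) 9: nobvariridam
surface: nobvariridam


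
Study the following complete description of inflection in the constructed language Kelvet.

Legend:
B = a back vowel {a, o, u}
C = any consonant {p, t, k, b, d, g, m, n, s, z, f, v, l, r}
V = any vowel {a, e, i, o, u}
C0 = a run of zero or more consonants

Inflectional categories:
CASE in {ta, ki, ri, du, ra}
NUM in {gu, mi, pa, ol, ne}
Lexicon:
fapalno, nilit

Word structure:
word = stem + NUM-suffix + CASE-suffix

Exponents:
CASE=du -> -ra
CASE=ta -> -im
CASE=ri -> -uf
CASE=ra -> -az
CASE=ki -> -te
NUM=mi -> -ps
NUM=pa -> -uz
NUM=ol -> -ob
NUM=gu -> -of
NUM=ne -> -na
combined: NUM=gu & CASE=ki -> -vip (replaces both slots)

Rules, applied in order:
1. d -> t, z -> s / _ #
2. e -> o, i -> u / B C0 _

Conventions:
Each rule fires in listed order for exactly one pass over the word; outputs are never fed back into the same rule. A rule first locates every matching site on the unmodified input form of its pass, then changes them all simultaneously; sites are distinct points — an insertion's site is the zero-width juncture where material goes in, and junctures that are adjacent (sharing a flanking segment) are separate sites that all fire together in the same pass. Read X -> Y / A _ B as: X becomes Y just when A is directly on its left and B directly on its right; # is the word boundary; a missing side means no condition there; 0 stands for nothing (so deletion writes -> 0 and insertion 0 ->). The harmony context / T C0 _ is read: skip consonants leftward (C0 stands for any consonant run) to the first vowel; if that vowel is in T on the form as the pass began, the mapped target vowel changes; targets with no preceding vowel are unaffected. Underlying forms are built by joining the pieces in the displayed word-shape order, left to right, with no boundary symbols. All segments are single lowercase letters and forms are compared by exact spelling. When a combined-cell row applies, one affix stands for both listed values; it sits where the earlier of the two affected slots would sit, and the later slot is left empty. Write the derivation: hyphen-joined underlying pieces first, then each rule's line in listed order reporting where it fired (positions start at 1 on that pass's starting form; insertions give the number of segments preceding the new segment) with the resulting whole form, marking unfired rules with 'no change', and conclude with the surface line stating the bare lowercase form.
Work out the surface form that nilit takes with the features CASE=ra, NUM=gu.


underlying: nilit-of-az
1. d -> t, z -> s / _ #: fires at position(s) 9: nilitofas
2. e -> o, i -> u / B C0 _: no change
surface: nilitofas


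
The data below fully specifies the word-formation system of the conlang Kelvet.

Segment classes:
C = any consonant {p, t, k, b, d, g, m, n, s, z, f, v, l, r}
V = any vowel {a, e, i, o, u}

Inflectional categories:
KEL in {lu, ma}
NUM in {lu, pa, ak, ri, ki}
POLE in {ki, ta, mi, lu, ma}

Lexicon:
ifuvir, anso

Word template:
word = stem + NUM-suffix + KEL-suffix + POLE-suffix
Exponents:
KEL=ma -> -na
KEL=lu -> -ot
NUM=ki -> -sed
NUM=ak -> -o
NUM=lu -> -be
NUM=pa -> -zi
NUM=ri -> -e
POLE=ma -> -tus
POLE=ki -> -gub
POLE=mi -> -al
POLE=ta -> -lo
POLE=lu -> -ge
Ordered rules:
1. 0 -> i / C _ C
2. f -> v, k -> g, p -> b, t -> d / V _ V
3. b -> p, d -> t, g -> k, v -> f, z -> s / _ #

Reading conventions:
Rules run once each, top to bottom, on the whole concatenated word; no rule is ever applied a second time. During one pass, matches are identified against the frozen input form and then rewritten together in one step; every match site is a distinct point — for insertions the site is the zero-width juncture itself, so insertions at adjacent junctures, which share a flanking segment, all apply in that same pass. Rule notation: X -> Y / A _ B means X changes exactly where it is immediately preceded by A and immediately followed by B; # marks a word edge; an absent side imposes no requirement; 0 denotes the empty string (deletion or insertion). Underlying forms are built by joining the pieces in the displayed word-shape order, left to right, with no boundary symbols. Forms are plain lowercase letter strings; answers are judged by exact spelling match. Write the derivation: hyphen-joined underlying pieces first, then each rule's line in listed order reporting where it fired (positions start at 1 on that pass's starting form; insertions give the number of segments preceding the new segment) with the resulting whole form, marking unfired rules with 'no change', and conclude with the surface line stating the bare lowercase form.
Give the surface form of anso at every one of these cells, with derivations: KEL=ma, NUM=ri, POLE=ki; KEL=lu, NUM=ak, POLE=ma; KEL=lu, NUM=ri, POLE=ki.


cell KEL=ma, NUM=ri, POLE=ki:
underlying: anso-e-na-gub
1. 0 -> i / C _ C: inserts after position(s) 2: anisoenagub
2. f -> v, k -> g, p -> b, t -> d / V _ V: no change
3. b -> p, d -> t, g -> k, v -> f, z -> s / _ #: fires at position(s) 11: anisoenagup
surface: anisoenagup

cell KEL=lu, NUM=ak, POLE=ma:
underlying: anso-o-ot-tus
1. 0 -> i / C _ C: inserts after position(s) 2, 7: anisoootitus
2. f -> v, k -> g, p -> b, t -> d / V _ V: fires at position(s) 8, 10: anisooodidus
3. b -> p, d -> t, g -> k, v -> f, z -> s / _ #: no change
surface: anisooodidus

cell KEL=lu, NUM=ri, POLE=ki:
underlying: anso-e-ot-gub
1. 0 -> i / C _ C: inserts after position(s) 2, 7: anisoeotigub
2. f -> v, k -> g, p -> b, t -> d / V _ V: fires at position(s) 8: anisoeodigub
3. b -> p, d -> t, g -> k, v -> f, z -> s / _ #: fires at position(s) 12: anisoeodigup
surface: anisoeodigup


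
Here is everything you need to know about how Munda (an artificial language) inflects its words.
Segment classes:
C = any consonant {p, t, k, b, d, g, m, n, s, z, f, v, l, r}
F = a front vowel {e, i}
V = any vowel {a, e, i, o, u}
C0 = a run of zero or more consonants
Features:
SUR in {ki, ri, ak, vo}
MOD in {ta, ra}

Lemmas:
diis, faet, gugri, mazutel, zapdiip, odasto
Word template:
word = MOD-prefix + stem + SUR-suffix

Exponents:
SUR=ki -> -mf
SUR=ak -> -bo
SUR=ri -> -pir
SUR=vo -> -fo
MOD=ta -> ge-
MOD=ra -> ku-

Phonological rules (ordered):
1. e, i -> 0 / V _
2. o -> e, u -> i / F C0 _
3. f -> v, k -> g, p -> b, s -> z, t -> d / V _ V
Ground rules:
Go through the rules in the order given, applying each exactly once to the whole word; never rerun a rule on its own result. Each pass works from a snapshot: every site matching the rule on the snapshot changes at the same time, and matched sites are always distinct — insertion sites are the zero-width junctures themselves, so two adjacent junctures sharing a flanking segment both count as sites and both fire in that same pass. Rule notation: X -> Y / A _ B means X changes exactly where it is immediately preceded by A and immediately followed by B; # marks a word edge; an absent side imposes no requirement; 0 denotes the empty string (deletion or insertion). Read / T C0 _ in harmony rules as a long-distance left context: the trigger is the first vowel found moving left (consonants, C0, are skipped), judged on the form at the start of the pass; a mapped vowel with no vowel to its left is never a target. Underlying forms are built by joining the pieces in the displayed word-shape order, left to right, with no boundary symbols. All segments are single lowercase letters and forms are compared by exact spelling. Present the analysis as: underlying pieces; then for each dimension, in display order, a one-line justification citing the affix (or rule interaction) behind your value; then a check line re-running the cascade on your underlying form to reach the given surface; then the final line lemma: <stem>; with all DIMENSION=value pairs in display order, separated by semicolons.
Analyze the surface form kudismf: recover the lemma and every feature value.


underlying: ku-diis-mf
SUR=ki - signalled by the affix -mf
MOD=ra - signalled by the affix ku-
check: kudiismf -> kudismf -> kudismf -> kudismf
lemma: diis; SUR=ki; MOD=ra


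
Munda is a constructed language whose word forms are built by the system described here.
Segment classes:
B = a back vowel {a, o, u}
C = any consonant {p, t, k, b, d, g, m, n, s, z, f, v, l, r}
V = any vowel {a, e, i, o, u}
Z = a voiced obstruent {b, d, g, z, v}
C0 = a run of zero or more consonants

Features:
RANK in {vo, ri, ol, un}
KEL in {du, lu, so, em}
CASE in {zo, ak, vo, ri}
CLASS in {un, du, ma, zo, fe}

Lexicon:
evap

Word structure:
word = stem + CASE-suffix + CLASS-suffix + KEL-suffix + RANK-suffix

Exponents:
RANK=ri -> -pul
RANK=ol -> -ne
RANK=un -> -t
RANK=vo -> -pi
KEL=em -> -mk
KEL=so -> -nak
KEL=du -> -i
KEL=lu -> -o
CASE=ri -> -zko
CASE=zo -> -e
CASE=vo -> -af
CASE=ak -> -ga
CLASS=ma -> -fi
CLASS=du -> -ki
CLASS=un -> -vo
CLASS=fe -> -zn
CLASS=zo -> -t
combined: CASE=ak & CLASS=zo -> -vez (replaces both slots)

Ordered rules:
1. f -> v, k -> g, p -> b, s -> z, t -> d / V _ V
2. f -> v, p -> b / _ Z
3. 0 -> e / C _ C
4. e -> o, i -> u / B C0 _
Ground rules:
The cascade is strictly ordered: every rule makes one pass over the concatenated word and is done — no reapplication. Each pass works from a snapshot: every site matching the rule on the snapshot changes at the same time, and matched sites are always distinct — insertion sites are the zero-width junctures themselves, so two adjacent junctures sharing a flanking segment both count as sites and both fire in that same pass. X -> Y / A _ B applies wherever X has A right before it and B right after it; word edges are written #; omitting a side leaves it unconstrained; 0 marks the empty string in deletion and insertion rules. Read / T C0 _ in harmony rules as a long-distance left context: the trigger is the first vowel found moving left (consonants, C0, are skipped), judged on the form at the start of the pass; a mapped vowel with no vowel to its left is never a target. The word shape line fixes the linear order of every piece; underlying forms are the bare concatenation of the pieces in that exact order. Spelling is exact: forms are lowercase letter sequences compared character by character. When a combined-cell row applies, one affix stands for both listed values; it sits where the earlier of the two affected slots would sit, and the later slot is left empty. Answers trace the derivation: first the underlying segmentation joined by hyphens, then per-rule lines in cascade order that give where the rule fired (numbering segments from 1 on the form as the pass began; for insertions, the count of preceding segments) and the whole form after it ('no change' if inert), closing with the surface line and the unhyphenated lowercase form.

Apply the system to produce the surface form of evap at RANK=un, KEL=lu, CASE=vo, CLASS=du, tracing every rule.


underlying: evap-af-ki-o-t
1. f -> v, k -> g, p -> b, s -> z, t -> d / V _ V: fires at position(s) 4: evabafkiot
2. f -> v, p -> b / _ Z: no change
3. 0 -> e / C _ C: inserts after position(s) 6: evabafekiot
4. e -> o, i -> u / B C0 _: fires at position(s) 7: evabafokiot
surface: evabafokiot


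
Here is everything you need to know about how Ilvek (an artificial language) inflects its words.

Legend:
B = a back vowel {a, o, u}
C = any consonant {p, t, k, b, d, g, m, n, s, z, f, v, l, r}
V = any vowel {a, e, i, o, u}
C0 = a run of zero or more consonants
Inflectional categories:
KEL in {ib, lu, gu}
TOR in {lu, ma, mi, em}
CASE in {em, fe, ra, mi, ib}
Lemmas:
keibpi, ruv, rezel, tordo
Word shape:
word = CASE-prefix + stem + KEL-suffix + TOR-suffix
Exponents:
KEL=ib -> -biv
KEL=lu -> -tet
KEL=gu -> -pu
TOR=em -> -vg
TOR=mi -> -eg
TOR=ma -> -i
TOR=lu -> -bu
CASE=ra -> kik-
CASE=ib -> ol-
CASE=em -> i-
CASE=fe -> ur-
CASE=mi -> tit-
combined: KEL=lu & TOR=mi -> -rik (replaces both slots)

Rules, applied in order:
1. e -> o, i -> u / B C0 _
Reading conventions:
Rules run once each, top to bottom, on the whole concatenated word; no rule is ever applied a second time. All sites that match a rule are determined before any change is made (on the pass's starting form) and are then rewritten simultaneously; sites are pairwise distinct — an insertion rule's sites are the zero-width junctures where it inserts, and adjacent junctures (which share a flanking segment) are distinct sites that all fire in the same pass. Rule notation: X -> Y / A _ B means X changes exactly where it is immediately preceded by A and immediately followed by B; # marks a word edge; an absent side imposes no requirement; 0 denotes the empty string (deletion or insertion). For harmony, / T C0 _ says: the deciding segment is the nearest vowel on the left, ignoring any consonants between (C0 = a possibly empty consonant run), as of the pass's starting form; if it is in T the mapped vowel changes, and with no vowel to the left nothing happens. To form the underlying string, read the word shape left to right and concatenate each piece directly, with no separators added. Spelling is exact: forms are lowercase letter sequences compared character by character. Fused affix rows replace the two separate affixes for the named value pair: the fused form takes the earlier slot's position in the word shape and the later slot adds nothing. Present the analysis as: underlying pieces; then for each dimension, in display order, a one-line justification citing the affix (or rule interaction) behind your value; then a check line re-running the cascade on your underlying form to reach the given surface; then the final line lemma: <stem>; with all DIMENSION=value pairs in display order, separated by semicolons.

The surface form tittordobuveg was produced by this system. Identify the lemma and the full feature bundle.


underlying: tit-tordo-biv-eg
KEL=ib - signalled by the affix -biv
TOR=mi - signalled by the affix -eg
CASE=mi - signalled by the affix tit-
check: tittordobiveg -> tittordobuveg
lemma: tordo; KEL=ib; TOR=mi; CASE=mi


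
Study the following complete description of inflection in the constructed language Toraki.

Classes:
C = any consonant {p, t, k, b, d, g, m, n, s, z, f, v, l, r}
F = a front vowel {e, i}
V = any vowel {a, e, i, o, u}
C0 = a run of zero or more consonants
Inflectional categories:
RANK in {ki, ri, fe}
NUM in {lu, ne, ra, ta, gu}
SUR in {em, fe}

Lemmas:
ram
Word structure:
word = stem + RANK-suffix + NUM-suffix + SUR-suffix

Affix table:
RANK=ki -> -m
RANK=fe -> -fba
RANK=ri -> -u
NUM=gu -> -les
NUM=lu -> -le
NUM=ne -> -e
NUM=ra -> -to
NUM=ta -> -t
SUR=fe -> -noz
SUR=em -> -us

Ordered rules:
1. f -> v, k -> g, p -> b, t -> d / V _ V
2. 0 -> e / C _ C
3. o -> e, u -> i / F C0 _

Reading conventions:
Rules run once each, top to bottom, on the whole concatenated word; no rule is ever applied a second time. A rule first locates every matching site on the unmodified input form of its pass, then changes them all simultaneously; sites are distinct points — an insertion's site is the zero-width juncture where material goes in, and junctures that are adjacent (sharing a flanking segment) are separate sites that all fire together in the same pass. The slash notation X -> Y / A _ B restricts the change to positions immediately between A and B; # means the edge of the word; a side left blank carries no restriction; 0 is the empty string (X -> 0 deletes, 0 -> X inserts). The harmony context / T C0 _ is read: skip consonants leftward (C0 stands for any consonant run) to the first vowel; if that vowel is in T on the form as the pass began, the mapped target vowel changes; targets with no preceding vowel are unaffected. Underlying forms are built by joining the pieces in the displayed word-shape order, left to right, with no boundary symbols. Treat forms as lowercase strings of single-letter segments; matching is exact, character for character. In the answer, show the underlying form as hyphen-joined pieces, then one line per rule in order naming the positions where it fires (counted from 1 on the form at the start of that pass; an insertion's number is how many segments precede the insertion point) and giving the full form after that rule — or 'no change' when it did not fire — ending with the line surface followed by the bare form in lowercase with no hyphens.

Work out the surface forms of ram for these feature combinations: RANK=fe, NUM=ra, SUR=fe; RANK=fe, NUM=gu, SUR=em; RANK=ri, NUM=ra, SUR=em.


cell RANK=fe, NUM=ra, SUR=fe:
underlying: ram-fba-to-noz
1. f -> v, k -> g, p -> b, t -> d / V _ V: fires at position(s) 7: ramfbadonoz
2. 0 -> e / C _ C: inserts after position(s) 3, 4: ramefebadonoz
3. o -> e, u -> i / F C0 _: no change
surface: ramefebadonoz

cell RANK=fe, NUM=gu, SUR=em:
underlying: ram-fba-les-us
1. f -> v, k -> g, p -> b, t -> d / V _ V: no change
2. 0 -> e / C _ C: inserts after position(s) 3, 4: ramefebalesus
3. o -> e, u -> i / F C0 _: fires at position(s) 12: ramefebalesis
surface: ramefebalesis

cell RANK=ri, NUM=ra, SUR=em:
underlying: ram-u-to-us
1. f -> v, k -> g, p -> b, t -> d / V _ V: fires at position(s) 5: ramudous
2. 0 -> e / C _ C: no change
3. o -> e, u -> i / F C0 _: no change
surface: ramudous


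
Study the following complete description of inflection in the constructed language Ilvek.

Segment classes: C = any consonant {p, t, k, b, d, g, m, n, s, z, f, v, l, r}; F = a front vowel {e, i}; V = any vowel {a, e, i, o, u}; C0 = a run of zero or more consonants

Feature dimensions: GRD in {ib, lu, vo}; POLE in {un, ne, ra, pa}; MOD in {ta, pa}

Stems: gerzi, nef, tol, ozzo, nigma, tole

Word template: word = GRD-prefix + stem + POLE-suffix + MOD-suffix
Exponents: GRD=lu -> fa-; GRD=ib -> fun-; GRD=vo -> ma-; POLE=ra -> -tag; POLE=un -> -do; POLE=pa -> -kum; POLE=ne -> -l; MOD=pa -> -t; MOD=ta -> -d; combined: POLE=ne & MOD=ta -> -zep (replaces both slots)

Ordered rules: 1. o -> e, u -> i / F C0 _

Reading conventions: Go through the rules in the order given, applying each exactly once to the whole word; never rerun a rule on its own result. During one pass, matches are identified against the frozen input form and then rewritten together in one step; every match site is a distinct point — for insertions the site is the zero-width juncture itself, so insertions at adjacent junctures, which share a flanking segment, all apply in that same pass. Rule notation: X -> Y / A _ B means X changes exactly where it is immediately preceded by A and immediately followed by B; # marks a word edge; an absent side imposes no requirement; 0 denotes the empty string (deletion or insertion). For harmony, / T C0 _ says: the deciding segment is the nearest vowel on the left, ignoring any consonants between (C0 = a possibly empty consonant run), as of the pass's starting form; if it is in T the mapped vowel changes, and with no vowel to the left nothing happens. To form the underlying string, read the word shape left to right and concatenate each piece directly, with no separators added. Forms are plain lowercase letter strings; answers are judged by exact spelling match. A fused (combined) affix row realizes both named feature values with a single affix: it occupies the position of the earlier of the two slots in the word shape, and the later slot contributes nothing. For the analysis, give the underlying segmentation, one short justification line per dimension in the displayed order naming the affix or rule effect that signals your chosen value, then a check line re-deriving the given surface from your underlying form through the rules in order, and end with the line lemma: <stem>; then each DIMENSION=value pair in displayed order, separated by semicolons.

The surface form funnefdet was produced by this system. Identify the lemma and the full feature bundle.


underlying: fun-nef-do-t
GRD=ib - signalled by the affix fun-
POLE=un - signalled by the affix -do
MOD=pa - signalled by the affix -t
check: funnefdot -> funnefdet
lemma: nef; GRD=ib; POLE=un; MOD=pa


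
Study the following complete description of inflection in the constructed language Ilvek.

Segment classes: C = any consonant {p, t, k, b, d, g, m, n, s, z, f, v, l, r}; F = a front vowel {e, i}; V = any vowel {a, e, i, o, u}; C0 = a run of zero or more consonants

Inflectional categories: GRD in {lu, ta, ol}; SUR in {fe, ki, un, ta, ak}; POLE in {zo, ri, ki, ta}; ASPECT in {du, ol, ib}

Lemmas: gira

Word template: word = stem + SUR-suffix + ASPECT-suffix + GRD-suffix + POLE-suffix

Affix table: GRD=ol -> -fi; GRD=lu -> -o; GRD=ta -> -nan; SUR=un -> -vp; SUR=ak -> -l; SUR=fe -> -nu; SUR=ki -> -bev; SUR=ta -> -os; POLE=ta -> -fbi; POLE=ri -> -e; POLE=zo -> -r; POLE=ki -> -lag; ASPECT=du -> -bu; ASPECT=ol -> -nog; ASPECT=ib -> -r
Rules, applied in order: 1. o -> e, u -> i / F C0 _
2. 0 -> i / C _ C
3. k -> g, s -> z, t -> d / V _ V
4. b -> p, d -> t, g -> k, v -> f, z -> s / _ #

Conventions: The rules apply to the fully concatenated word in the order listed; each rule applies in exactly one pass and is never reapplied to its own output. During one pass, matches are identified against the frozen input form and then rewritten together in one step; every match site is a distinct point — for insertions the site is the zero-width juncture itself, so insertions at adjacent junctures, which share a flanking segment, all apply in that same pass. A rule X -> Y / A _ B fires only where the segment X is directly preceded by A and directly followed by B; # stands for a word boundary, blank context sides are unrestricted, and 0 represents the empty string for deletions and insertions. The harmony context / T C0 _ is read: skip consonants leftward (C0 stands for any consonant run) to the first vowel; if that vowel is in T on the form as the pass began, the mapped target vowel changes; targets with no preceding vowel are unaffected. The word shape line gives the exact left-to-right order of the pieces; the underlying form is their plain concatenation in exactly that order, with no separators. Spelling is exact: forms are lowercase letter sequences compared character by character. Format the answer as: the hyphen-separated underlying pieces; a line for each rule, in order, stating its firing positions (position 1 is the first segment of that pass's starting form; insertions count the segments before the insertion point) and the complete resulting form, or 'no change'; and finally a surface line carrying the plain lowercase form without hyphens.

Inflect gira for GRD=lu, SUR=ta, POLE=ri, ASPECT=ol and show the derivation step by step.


underlying: gira-os-nog-o-e
1. o -> e, u -> i / F C0 _: no change
2. 0 -> i / C _ C: inserts after position(s) 6: giraosinogoe
3. k -> g, s -> z, t -> d / V _ V: fires at position(s) 6: giraozinogoe
4. b -> p, d -> t, g -> k, v -> f, z -> s / _ #: no change
surface: giraozinogoe


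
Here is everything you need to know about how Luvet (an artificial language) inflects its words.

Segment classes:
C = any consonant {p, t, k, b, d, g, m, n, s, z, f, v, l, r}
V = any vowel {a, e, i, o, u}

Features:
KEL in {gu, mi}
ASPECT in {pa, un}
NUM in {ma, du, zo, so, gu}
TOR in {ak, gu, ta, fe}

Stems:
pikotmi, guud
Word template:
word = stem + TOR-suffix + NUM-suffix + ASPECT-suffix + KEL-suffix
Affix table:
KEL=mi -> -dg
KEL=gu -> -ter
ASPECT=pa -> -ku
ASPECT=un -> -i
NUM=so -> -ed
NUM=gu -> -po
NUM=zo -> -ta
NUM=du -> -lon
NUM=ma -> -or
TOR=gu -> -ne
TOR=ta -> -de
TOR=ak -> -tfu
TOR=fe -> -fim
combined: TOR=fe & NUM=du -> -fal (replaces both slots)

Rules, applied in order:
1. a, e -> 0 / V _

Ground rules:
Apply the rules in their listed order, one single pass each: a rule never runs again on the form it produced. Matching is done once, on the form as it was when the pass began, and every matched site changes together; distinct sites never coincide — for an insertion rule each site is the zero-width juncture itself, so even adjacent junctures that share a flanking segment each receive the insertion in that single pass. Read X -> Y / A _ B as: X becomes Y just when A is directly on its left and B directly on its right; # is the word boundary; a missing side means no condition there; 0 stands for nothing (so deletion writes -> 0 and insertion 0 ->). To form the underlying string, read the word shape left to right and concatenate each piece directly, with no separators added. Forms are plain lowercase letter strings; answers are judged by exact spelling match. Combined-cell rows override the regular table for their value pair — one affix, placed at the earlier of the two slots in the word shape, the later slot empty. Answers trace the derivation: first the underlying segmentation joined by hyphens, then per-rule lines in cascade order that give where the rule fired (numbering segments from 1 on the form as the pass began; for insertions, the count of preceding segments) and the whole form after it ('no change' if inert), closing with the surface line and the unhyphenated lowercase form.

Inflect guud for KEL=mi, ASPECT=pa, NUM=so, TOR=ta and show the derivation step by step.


underlying: guud-de-ed-ku-dg
1. a, e -> 0 / V _: fires at position(s) 7: guuddedkudg
surface: guuddedkudg


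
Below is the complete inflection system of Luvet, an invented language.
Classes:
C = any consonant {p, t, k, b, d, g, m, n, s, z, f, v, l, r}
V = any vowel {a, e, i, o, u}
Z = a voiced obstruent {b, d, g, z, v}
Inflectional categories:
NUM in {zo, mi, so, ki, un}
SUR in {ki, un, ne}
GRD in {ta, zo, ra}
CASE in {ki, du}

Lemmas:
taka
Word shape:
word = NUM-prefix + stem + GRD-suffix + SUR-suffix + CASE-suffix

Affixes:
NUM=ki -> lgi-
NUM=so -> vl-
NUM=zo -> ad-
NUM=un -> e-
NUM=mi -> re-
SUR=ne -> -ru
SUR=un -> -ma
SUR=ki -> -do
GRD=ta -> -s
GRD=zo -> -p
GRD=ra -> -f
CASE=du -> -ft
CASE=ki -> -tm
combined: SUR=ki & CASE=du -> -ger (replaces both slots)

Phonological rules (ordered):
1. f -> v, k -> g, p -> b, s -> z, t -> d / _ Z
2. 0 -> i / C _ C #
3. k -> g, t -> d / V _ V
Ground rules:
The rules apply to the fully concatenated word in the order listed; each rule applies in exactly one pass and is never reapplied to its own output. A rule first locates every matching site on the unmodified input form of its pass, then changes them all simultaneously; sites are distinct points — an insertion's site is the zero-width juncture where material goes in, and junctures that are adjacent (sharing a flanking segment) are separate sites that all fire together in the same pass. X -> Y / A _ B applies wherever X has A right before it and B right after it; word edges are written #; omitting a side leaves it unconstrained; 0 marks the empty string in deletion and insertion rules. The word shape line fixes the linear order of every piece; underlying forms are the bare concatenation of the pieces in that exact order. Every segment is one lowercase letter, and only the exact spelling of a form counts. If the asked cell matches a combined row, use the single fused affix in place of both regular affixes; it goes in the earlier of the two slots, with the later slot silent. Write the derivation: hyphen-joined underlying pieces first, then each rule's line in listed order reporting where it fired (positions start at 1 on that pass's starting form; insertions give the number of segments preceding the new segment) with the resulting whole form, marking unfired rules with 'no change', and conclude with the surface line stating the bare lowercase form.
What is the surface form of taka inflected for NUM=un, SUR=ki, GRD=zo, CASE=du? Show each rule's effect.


underlying: e-taka-p-ger
1. f -> v, k -> g, p -> b, s -> z, t -> d / _ Z: fires at position(s) 6: etakabger
2. 0 -> i / C _ C #: no change
3. k -> g, t -> d / V _ V: fires at position(s) 2, 4: edagabger
surface: edagabger
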